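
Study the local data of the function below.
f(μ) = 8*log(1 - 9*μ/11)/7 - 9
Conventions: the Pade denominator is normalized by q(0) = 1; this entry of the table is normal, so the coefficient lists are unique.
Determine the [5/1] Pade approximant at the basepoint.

Taylor coefficients needed (expand at 0): a_0 = -9, a_1 = -72/77, a_2 = -324/847, a_3 = -1944/9317, a_4 = -13122/102487, a_5 = -472392/5636785, a_6 = -708588/12400927.
Write the denominator as Q(μ) = 1 + q1*μ. Requiring Q*f - P = O(μ^7) with deg P <= 5 kills the coefficients of μ^6..μ^6 in Q*f:
  μ^6: a_6 + q1*a_5 = 0, i.e. -708588/12400927 + (-472392/5636785)*q1 = 0.
Solving this linear system: q1 = -15/22.
The numerator is Q*f truncated at degree 5: P0 = a_0 = -9; P1 = a_1 + q1*a_0 = 801/154; P2 = a_2 + q1*a_1 = 216/847; P3 = a_3 + q1*a_2 = 486/9317; P4 = a_4 + q1*a_3 = 1458/102487; P5 = a_5 + q1*a_4 = 19683/5636785.

The Pade approximant has numerator coefficients [-9, 801/154, 216/847, 486/9317, 1458/102487, 19683/5636785]; denominator coefficients [1, -15/22].


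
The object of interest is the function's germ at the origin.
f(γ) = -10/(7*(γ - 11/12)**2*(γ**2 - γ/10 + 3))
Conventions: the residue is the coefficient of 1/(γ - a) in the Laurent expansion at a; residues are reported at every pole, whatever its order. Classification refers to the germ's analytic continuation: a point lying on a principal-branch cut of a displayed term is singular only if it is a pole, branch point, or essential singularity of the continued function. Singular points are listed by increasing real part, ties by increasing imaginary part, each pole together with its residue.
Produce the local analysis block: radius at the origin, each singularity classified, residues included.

Denominator factor (γ**2 - γ/10 + 3): discriminant -1199/100, complex-conjugate roots (1/20) + ((1/20)*sqrt(1199))*i and (1/20) - ((1/20)*sqrt(1199))*i; poles of order 1, moduli sqrt(3) and sqrt(3).
Denominator factor (γ - 11/12)^2: pole of order 2 at 11/12, modulus 11/12.
The radius of convergence is the smallest modulus among the singular points: 11/12.
The factor γ**2 - γ/10 + 3 splits as (γ - a)(γ - a') with a = (1/20) - ((1/20)*sqrt(1199))*i, a' = (1/20) + ((1/20)*sqrt(1199))*i. At the order-1 pole a set g(γ) = (γ - a)*f(γ) = [-10/(7*(γ - 11/12)**2)] / (γ - a').
Simple pole: residue = g(a) at a = (1/20) - ((1/20)*sqrt(1199))*i, which is (-4492800/50992207) + ((116452800/61139656193)*sqrt(1199))*i.
The factor γ**2 - γ/10 + 3 splits as (γ - a)(γ - a') with a = (1/20) + ((1/20)*sqrt(1199))*i, a' = (1/20) - ((1/20)*sqrt(1199))*i. At the order-1 pole a set g(γ) = (γ - a)*f(γ) = [-10/(7*(γ - 11/12)**2)] / (γ - a').
Simple pole: residue = g(a) at a = (1/20) + ((1/20)*sqrt(1199))*i, which is (-4492800/50992207) - ((116452800/61139656193)*sqrt(1199))*i.
At the order-2 pole 11/12 set g(γ) = (γ - (11/12))^2*f(γ) = -10/(7*(γ**2 - γ/10 + 3)).
Order-2 pole: residue = g'(a); g'(11/12) = 8985600/50992207, so the residue is 8985600/50992207.
List the singular points by increasing real part (a conjugate pair: the negative imaginary part first).

Radius of convergence at 0: 11/12.
At (1/20) - ((1/20)*sqrt(1199))*i: a pole of order 1; residue (-4492800/50992207) + ((116452800/61139656193)*sqrt(1199))*i.
At (1/20) + ((1/20)*sqrt(1199))*i: a pole of order 1; residue (-4492800/50992207) - ((116452800/61139656193)*sqrt(1199))*i.
At 11/12: a pole of order 2; residue 8985600/50992207.


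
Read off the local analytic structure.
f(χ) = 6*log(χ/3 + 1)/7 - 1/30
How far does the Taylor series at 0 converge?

The radius of convergence is 3.

Branch term (6/7)*log(1 - χ/(-3)): its argument vanishes at χ = -3, a logarithmic branch point, modulus 3.
The radius of convergence is the smallest modulus among the singular points: 3.


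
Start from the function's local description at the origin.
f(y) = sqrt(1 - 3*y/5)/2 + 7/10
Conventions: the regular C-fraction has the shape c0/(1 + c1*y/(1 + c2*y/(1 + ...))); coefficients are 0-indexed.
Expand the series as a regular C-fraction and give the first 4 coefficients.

Taylor coefficients (expand at 0): a_0 = 6/5, a_1 = -3/20, a_2 = -9/400, a_3 = -27/4000.
c0 = a_0 = 6/5. Peel one level at a time: if S = 1 + c*y/S' with S'(0) = 1, then c is the y-coefficient of S and S' = c*y/(S - 1).
S_1 = c0/f = 1 + (1/8)*y + (11/320)*y^2 + ...; c1 = 1/8.
S_2 = c1*y/(S_1 - 1) = 1 + (-11/40)*y + (-9/400)*y^2 + ...; c2 = -11/40.
S_3 = c2*y/(S_2 - 1) = 1 + (-9/110)*y + ...; c3 = -9/110.

The regular C-fraction coefficients are [6/5, 1/8, -11/40, -9/110].


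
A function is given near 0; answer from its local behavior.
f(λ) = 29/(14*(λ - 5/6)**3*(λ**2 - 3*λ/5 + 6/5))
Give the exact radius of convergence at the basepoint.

Denominator factor (λ**2 - 3*λ/5 + 6/5): discriminant -111/25, complex-conjugate roots (3/10) + ((1/10)*sqrt(111))*i and (3/10) - ((1/10)*sqrt(111))*i; poles of order 1, moduli (1/5)*sqrt(30) and (1/5)*sqrt(30).
Denominator factor (λ - 5/6)^3: pole of order 3 at 5/6, modulus 5/6.
The radius of convergence is the smallest modulus among the singular points: 5/6.

The radius of convergence is 5/6.


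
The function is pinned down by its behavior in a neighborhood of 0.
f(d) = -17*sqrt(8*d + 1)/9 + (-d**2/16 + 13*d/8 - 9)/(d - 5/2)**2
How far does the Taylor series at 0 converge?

Denominator factor (d - 5/2)^2: pole of order 2 at 5/2, modulus 5/2.
Branch term (-17/9)*sqrt(1 - d/(-1/8)): its argument vanishes at d = -1/8, a square-root branch point, modulus 1/8.
The radius of convergence is the smallest modulus among the singular points: 1/8.

The radius of convergence is 1/8.


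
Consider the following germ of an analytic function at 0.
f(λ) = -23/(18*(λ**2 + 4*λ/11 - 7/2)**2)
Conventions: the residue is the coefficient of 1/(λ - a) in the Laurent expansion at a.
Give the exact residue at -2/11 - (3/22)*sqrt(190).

The residue is -(30613/8772300)*sqrt(190).

The factor λ**2 + 4*λ/11 - 7/2 splits as (λ - a)(λ - a') with a = -2/11 - (3/22)*sqrt(190), a' = -2/11 + (3/22)*sqrt(190). At the order-2 pole a set g(λ) = (λ - a)^2*f(λ) = [-23/18] / (λ - a')^2.
Order-2 pole: residue = g'(a); g'(-2/11 - (3/22)*sqrt(190)) = -(30613/8772300)*sqrt(190), so the residue is -(30613/8772300)*sqrt(190).


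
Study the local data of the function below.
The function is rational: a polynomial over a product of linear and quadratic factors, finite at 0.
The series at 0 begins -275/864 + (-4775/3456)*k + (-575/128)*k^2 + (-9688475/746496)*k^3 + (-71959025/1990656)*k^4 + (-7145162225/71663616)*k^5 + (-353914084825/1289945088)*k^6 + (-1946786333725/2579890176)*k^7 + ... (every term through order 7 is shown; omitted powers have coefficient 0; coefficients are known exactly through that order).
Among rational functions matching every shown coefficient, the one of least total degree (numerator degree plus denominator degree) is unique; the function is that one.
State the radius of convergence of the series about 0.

The radius of convergence is 4/11.

No rational of total degree below 6 reproduces all 8 coefficients; solving the [2/4] Pade equations on them gives f(k) = (-17*k**2/15 - 6*k/11 - 8/5)/((k - 12/5)**3*(k - 4/11)), whose expansion matches every shown term.
Denominator factor (k - 12/5)^3: pole of order 3 at 12/5, modulus 12/5.
Denominator factor (k - 4/11): pole of order 1 at 4/11, modulus 4/11.
The radius of convergence is the smallest modulus among the singular points: 4/11.


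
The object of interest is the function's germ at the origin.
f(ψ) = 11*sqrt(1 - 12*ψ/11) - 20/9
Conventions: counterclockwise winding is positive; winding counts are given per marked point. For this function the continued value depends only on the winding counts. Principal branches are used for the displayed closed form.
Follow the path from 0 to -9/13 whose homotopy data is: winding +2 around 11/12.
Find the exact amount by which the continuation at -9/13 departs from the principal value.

The rational part is single-valued and drops out of the difference; each branch term changes only by its own monodromy.
(11)*sqrt(1 - ψ/(11/12)): winding +2 is even, the square root returns to the same sheet, contribution 0.
Summing the contributions at ψ = -9/13 gives 0.

Continued minus principal equals 0.


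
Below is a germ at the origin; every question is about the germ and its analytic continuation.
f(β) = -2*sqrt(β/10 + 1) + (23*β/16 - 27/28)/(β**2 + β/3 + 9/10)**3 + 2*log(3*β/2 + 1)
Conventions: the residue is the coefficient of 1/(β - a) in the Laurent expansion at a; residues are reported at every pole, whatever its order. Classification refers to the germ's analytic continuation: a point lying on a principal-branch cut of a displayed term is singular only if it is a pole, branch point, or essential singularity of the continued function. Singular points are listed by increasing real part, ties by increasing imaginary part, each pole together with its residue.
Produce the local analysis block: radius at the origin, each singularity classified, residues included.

Radius of convergence at 0: 2/3.
At -10: an algebraic (square-root) branch point.
At -2/3: a logarithmic branch point.
At (-1/6) - ((1/30)*sqrt(785))*i: a pole of order 3; residue -((4914675/433428016)*sqrt(785))*i.
At (-1/6) + ((1/30)*sqrt(785))*i: a pole of order 3; residue ((4914675/433428016)*sqrt(785))*i.

Denominator factor (β**2 + β/3 + 9/10)^3: discriminant -157/45, complex-conjugate roots (-1/6) + ((1/30)*sqrt(785))*i and (-1/6) - ((1/30)*sqrt(785))*i; poles of order 3, moduli (3/10)*sqrt(10) and (3/10)*sqrt(10).
Branch term (2)*log(1 - β/(-2/3)): its argument vanishes at β = -2/3, a logarithmic branch point, modulus 2/3.
Branch term (-2)*sqrt(1 - β/(-10)): its argument vanishes at β = -10, a square-root branch point, modulus 10.
The radius of convergence is the smallest modulus among the singular points: 2/3.
The branch terms are analytic at (-1/6) - ((1/30)*sqrt(785))*i and contribute nothing to the residue; only the rational part matters.
The factor β**2 + β/3 + 9/10 splits as (β - a)(β - a') with a = (-1/6) - ((1/30)*sqrt(785))*i, a' = (-1/6) + ((1/30)*sqrt(785))*i. At the order-3 pole a set g(β) = (β - a)^3*(rational part) = [23*β/16 - 27/28] / (β - a')^3.
Order-3 pole: residue = g''(a)/2; g''((-1/6) - ((1/30)*sqrt(785))*i) = -((4914675/216714008)*sqrt(785))*i, so the residue is -((4914675/433428016)*sqrt(785))*i.
The branch terms are analytic at (-1/6) + ((1/30)*sqrt(785))*i and contribute nothing to the residue; only the rational part matters.
The factor β**2 + β/3 + 9/10 splits as (β - a)(β - a') with a = (-1/6) + ((1/30)*sqrt(785))*i, a' = (-1/6) - ((1/30)*sqrt(785))*i. At the order-3 pole a set g(β) = (β - a)^3*(rational part) = [23*β/16 - 27/28] / (β - a')^3.
Order-3 pole: residue = g''(a)/2; g''((-1/6) + ((1/30)*sqrt(785))*i) = ((4914675/216714008)*sqrt(785))*i, so the residue is ((4914675/433428016)*sqrt(785))*i.
List the singular points by increasing real part (a conjugate pair: the negative imaginary part first).


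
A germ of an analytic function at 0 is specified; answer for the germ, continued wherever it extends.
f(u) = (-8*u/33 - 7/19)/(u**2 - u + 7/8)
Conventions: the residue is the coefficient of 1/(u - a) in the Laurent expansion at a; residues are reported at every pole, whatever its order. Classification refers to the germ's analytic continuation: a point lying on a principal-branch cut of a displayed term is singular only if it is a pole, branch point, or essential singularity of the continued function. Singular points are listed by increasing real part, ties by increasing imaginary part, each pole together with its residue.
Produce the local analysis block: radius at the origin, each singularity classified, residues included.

Denominator factor (u**2 - u + 7/8): discriminant -5/2, complex-conjugate roots (1/2) + ((1/4)*sqrt(10))*i and (1/2) - ((1/4)*sqrt(10))*i; poles of order 1, moduli (1/4)*sqrt(14) and (1/4)*sqrt(14).
The radius of convergence is the smallest modulus among the singular points: (1/4)*sqrt(14).
The factor u**2 - u + 7/8 splits as (u - a)(u - a') with a = (1/2) - ((1/4)*sqrt(10))*i, a' = (1/2) + ((1/4)*sqrt(10))*i. At the order-1 pole a set g(u) = (u - a)*f(u) = [-8*u/33 - 7/19] / (u - a').
Simple pole: residue = g(a) at a = (1/2) - ((1/4)*sqrt(10))*i, which is (-4/33) - ((307/3135)*sqrt(10))*i.
The factor u**2 - u + 7/8 splits as (u - a)(u - a') with a = (1/2) + ((1/4)*sqrt(10))*i, a' = (1/2) - ((1/4)*sqrt(10))*i. At the order-1 pole a set g(u) = (u - a)*f(u) = [-8*u/33 - 7/19] / (u - a').
Simple pole: residue = g(a) at a = (1/2) + ((1/4)*sqrt(10))*i, which is (-4/33) + ((307/3135)*sqrt(10))*i.
List the singular points by increasing real part (a conjugate pair: the negative imaginary part first).

Radius of convergence at 0: (1/4)*sqrt(14).
At (1/2) - ((1/4)*sqrt(10))*i: a pole of order 1; residue (-4/33) - ((307/3135)*sqrt(10))*i.
At (1/2) + ((1/4)*sqrt(10))*i: a pole of order 1; residue (-4/33) + ((307/3135)*sqrt(10))*i.


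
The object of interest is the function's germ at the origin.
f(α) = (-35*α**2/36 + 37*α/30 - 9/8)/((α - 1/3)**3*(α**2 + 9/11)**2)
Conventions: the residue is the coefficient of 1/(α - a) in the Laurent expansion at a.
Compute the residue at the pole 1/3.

At the order-3 pole 1/3 set g(α) = (α - (1/3))^3*f(α) = (-35*α**2/36 + 37*α/30 - 9/8)/(α**2 + 9/11)**2.
Order-3 pole: residue = g''(a)/2; g''(1/3) = -217663875/71639296, so the residue is -217663875/143278592.

The residue is -217663875/143278592.


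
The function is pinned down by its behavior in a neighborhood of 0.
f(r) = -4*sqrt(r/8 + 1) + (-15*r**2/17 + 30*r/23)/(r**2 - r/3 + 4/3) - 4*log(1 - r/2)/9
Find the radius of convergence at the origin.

The radius of convergence is (2/3)*sqrt(3).

Denominator factor (r**2 - r/3 + 4/3): discriminant -47/9, complex-conjugate roots (1/6) + ((1/6)*sqrt(47))*i and (1/6) - ((1/6)*sqrt(47))*i; poles of order 1, moduli (2/3)*sqrt(3) and (2/3)*sqrt(3).
Branch term (-4/9)*log(1 - r/(2)): its argument vanishes at r = 2, a logarithmic branch point, modulus 2.
Branch term (-4)*sqrt(1 - r/(-8)): its argument vanishes at r = -8, a square-root branch point, modulus 8.
The radius of convergence is the smallest modulus among the singular points: (2/3)*sqrt(3).


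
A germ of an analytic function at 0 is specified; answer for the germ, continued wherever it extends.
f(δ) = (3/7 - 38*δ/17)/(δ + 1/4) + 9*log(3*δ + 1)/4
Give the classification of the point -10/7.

The point is a regular point.

Denominator factors: δ + 1/4 = -33/28 at δ = -10/7 — none vanishes.
Branch term log(1 - δ/(-1/3)): argument at -10/7 is -23/7, nonzero, so -10/7 is not its branch point (a point on a principal cut is still regular for the continued germ).
So the germ continues analytically to -10/7.


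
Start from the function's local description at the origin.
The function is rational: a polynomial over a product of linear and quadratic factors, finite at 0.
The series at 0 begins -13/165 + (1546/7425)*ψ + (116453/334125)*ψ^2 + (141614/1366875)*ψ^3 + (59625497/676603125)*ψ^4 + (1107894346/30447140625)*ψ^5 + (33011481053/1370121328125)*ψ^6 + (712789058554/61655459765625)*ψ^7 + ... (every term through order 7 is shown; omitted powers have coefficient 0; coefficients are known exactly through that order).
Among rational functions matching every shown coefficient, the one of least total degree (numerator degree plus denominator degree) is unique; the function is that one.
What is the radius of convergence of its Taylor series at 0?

The radius of convergence is -4/9 + (1/9)*sqrt(421).

No rational of total degree below 4 reproduces all 8 coefficients; solving the [2/2] Pade equations on them gives f(ψ) = (-18*ψ**2/11 - 10*ψ/9 + 13/33)/(ψ**2 + 8*ψ/9 - 5), whose expansion matches every shown term.
Denominator factor (ψ**2 + 8*ψ/9 - 5): discriminant 1684/81, real irrational roots -4/9 + (1/9)*sqrt(421) and -4/9 - (1/9)*sqrt(421); poles of order 1, moduli -4/9 + (1/9)*sqrt(421) and 4/9 + (1/9)*sqrt(421).
The radius of convergence is the smallest modulus among the singular points: -4/9 + (1/9)*sqrt(421).


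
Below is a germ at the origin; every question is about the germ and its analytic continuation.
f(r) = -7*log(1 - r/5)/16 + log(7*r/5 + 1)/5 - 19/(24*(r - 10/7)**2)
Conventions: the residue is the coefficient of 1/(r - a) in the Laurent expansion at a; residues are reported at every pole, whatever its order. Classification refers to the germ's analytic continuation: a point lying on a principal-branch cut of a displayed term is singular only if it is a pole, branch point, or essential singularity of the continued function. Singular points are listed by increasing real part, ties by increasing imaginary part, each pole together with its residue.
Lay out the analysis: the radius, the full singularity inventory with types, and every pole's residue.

Denominator factor (r - 10/7)^2: pole of order 2 at 10/7, modulus 10/7.
Branch term (-7/16)*log(1 - r/(5)): its argument vanishes at r = 5, a logarithmic branch point, modulus 5.
Branch term (1/5)*log(1 - r/(-5/7)): its argument vanishes at r = -5/7, a logarithmic branch point, modulus 5/7.
The radius of convergence is the smallest modulus among the singular points: 5/7.
The branch terms are analytic at 10/7 and contribute nothing to the residue; only the rational part matters.
At the order-2 pole 10/7 set g(r) = (r - (10/7))^2*(rational part) = -19/24.
Order-2 pole: residue = g'(a); g'(10/7) = 0, so the residue is 0.
List the singular points by increasing real part (a conjugate pair: the negative imaginary part first).

Radius of convergence at 0: 5/7.
At -5/7: a logarithmic branch point.
At 10/7: a pole of order 2; residue 0.
At 5: a logarithmic branch point.


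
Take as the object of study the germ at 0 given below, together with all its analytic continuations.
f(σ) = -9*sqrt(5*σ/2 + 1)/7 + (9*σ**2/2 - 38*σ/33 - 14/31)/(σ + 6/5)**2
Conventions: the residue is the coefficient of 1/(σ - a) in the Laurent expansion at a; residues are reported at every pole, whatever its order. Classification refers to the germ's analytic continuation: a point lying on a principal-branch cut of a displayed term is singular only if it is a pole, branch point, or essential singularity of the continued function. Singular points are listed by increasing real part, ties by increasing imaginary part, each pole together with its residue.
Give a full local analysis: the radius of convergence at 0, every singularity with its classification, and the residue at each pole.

Radius of convergence at 0: 2/5.
At -6/5: a pole of order 2; residue -1972/165.
At -2/5: an algebraic (square-root) branch point.

Denominator factor (σ + 6/5)^2: pole of order 2 at -6/5, modulus 6/5.
Branch term (-9/7)*sqrt(1 - σ/(-2/5)): its argument vanishes at σ = -2/5, a square-root branch point, modulus 2/5.
The radius of convergence is the smallest modulus among the singular points: 2/5.
The branch term is analytic at -6/5 and contributes nothing to the residue; only the rational part matters.
At the order-2 pole -6/5 set g(σ) = (σ - (-6/5))^2*(rational part) = 9*σ**2/2 - 38*σ/33 - 14/31.
Order-2 pole: residue = g'(a); g'(-6/5) = -1972/165, so the residue is -1972/165.
List the singular points by increasing real part (a conjugate pair: the negative imaginary part first).


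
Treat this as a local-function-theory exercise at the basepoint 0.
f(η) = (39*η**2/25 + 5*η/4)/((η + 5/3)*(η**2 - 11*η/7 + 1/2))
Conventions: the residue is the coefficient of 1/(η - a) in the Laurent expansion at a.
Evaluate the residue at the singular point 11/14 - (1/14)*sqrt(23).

The residue is 43779/74300 - (211017/854450)*sqrt(23).

The factor η**2 - 11*η/7 + 1/2 splits as (η - a)(η - a') with a = 11/14 - (1/14)*sqrt(23), a' = 11/14 + (1/14)*sqrt(23). At the order-1 pole a set g(η) = (η - a)*f(η) = [(39*η**2/25 + 5*η/4)/(η + 5/3)] / (η - a').
Simple pole: residue = g(a) at a = 11/14 - (1/14)*sqrt(23), which is 43779/74300 - (211017/854450)*sqrt(23).


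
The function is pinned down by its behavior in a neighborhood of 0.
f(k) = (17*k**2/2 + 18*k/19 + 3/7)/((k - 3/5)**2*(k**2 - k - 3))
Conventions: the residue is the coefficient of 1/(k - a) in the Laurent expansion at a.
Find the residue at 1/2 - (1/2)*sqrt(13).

The factor k**2 - k - 3 splits as (k - a)(k - a') with a = 1/2 - (1/2)*sqrt(13), a' = 1/2 + (1/2)*sqrt(13). At the order-1 pole a set g(k) = (k - a)*f(k) = [(17*k**2/2 + 18*k/19 + 3/7)/(k - 3/5)**2] / (k - a').
Simple pole: residue = g(a) at a = 1/2 - (1/2)*sqrt(13), which is 2046475/1163484 - (618725/796068)*sqrt(13).

The residue is 2046475/1163484 - (618725/796068)*sqrt(13).


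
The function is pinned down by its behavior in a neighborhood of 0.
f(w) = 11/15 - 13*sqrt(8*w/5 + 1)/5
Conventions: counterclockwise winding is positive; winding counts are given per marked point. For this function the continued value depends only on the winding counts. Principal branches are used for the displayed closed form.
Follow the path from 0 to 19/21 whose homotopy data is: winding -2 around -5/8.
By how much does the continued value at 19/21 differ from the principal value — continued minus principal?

The rational part is single-valued and drops out of the difference; each branch term changes only by its own monodromy.
(-13/5)*sqrt(1 - w/(-5/8)): winding -2 is even, the square root returns to the same sheet, contribution 0.
Summing the contributions at w = 19/21 gives 0.

Continued minus principal equals 0.


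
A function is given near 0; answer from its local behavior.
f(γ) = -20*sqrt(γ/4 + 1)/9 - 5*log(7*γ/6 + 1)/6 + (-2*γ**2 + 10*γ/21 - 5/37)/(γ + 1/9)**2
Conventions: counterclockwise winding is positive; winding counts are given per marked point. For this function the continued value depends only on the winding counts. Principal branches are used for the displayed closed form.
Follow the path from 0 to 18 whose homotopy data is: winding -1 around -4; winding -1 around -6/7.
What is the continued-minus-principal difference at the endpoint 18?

The rational part is single-valued and drops out of the difference; each branch term changes only by its own monodromy.
(-20/9)*sqrt(1 - γ/(-4)): winding -1 is odd, the square root flips sign, contributing -2*(-20/9)*sqrt(1 - (18)/(-4)) = -2*(-20/9)*sqrt(11/2) = (20/9)*sqrt(22).
(-5/6)*log(1 - γ/(-6/7)): each positive loop around -6/7 adds 2*pi*i to the log, so winding -1 contributes (-5/6)*(-1)*2*pi*i = (5/3)*pi*i.
Summing the contributions at γ = 18 gives ((20/9)*sqrt(22)) + ((5/3)*pi)*i.

Continued minus principal equals ((20/9)*sqrt(22)) + ((5/3)*pi)*i.


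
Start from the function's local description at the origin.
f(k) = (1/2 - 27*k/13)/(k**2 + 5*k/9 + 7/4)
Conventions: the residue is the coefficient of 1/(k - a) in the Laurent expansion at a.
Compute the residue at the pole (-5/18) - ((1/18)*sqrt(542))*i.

The residue is (-27/26) + ((63/3523)*sqrt(542))*i.

The factor k**2 + 5*k/9 + 7/4 splits as (k - a)(k - a') with a = (-5/18) - ((1/18)*sqrt(542))*i, a' = (-5/18) + ((1/18)*sqrt(542))*i. At the order-1 pole a set g(k) = (k - a)*f(k) = [1/2 - 27*k/13] / (k - a').
Simple pole: residue = g(a) at a = (-5/18) - ((1/18)*sqrt(542))*i, which is (-27/26) + ((63/3523)*sqrt(542))*i.


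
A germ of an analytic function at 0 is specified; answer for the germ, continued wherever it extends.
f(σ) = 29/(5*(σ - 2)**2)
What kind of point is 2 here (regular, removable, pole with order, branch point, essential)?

The point is a pole of order 2.

The denominator factor σ - 2 vanishes at 2 and appears to the power 2; the numerator there equals 29/5, nonzero, and no other factor vanishes.
Hence a pole whose order is the multiplicity, 2.


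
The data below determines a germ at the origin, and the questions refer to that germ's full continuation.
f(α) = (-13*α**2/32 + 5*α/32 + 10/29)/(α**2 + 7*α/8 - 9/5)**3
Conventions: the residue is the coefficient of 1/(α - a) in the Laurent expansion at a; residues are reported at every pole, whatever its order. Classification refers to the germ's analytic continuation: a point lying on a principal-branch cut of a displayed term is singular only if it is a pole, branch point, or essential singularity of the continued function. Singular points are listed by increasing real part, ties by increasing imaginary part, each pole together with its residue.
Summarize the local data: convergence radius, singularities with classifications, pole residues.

Radius of convergence at 0: -7/16 + (1/80)*sqrt(12745).
At -7/16 - (1/80)*sqrt(12745): a pole of order 3; residue -(66763120/480294379321)*sqrt(12745).
At -7/16 + (1/80)*sqrt(12745): a pole of order 3; residue (66763120/480294379321)*sqrt(12745).


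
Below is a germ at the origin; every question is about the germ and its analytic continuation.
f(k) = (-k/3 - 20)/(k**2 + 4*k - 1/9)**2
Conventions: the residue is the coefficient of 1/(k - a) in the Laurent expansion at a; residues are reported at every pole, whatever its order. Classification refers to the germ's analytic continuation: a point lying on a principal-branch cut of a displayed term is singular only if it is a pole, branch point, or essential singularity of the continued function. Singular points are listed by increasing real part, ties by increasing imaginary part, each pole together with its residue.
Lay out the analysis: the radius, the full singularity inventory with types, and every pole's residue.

Radius of convergence at 0: -2 + (1/3)*sqrt(37).
At -2 - (1/3)*sqrt(37): a pole of order 2; residue -(261/2738)*sqrt(37).
At -2 + (1/3)*sqrt(37): a pole of order 2; residue (261/2738)*sqrt(37).

Denominator factor (k**2 + 4*k - 1/9)^2: discriminant 148/9, real irrational roots -2 + (1/3)*sqrt(37) and -2 - (1/3)*sqrt(37); poles of order 2, moduli -2 + (1/3)*sqrt(37) and 2 + (1/3)*sqrt(37).
The radius of convergence is the smallest modulus among the singular points: -2 + (1/3)*sqrt(37).
The factor k**2 + 4*k - 1/9 splits as (k - a)(k - a') with a = -2 - (1/3)*sqrt(37), a' = -2 + (1/3)*sqrt(37). At the order-2 pole a set g(k) = (k - a)^2*f(k) = [-k/3 - 20] / (k - a')^2.
Order-2 pole: residue = g'(a); g'(-2 - (1/3)*sqrt(37)) = -(261/2738)*sqrt(37), so the residue is -(261/2738)*sqrt(37).
The factor k**2 + 4*k - 1/9 splits as (k - a)(k - a') with a = -2 + (1/3)*sqrt(37), a' = -2 - (1/3)*sqrt(37). At the order-2 pole a set g(k) = (k - a)^2*f(k) = [-k/3 - 20] / (k - a')^2.
Order-2 pole: residue = g'(a); g'(-2 + (1/3)*sqrt(37)) = (261/2738)*sqrt(37), so the residue is (261/2738)*sqrt(37).
List the singular points by increasing real part (a conjugate pair: the negative imaginary part first).


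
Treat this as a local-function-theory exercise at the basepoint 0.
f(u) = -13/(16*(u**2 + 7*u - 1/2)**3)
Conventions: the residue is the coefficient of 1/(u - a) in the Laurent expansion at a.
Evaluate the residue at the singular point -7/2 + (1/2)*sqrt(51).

The residue is -(13/353736)*sqrt(51).

The factor u**2 + 7*u - 1/2 splits as (u - a)(u - a') with a = -7/2 + (1/2)*sqrt(51), a' = -7/2 - (1/2)*sqrt(51). At the order-3 pole a set g(u) = (u - a)^3*f(u) = [-13/16] / (u - a')^3.
Order-3 pole: residue = g''(a)/2; g''(-7/2 + (1/2)*sqrt(51)) = -(13/176868)*sqrt(51), so the residue is -(13/353736)*sqrt(51).


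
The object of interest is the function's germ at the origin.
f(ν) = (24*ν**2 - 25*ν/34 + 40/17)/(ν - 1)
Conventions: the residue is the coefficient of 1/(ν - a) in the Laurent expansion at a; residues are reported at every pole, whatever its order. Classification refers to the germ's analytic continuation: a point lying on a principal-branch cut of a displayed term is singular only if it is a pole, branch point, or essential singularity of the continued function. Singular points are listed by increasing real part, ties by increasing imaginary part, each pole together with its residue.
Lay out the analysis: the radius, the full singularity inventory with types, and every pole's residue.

Denominator factor (ν - 1): pole of order 1 at 1, modulus 1.
The radius of convergence is the smallest modulus among the singular points: 1.
At the order-1 pole 1 set g(ν) = (ν - (1))*f(ν) = 24*ν**2 - 25*ν/34 + 40/17.
Simple pole: residue = g(a) at a = 1, which is 871/34.

Radius of convergence at 0: 1.
At 1: a pole of order 1; residue 871/34.


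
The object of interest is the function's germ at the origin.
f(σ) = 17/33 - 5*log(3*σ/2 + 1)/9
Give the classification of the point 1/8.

The point is a regular point.

There is no denominator, hence no pole anywhere.
Branch term log(1 - σ/(-2/3)): argument at 1/8 is 19/16, nonzero, so 1/8 is not its branch point (a point on a principal cut is still regular for the continued germ).
So the germ continues analytically to 1/8.


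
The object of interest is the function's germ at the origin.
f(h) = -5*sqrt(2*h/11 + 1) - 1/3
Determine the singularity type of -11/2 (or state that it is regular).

The term (-5)*sqrt(1 - h/(-11/2)) has argument 1 - -11/2/(-11/2) = 0 at -11/2: a square-root (algebraic, two-sheeted) branch point; the remaining terms are analytic or single-valued there.

The point is an algebraic (square-root) branch point.


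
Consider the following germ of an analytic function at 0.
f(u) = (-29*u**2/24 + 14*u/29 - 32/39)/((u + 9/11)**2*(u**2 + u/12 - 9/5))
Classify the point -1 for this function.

The point is a regular point.

Denominator factors: u**2 + u/12 - 9/5 = -53/60 at u = -1; u + 9/11 = -2/11 at u = -1 — none vanishes.
So the germ continues analytically to -1.


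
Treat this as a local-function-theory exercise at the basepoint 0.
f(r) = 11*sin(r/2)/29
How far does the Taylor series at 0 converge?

The radius of convergence is infinite.

The factor sin(r/2) is entire and contributes no finite singular point.
The polynomial part has no poles.
No finite singular points: the Taylor series at 0 converges everywhere.


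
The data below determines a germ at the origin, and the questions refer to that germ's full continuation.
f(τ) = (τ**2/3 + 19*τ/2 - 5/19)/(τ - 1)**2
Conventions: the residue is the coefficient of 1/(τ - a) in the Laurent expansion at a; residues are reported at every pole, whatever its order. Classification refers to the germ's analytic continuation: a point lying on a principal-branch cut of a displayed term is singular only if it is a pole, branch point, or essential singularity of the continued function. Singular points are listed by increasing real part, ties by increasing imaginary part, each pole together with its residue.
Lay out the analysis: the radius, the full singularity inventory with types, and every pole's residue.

Radius of convergence at 0: 1.
At 1: a pole of order 2; residue 61/6.

Denominator factor (τ - 1)^2: pole of order 2 at 1, modulus 1.
The radius of convergence is the smallest modulus among the singular points: 1.
At the order-2 pole 1 set g(τ) = (τ - (1))^2*f(τ) = τ**2/3 + 19*τ/2 - 5/19.
Order-2 pole: residue = g'(a); g'(1) = 61/6, so the residue is 61/6.


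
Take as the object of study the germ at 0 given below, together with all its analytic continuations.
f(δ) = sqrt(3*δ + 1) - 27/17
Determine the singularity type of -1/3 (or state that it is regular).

The point is an algebraic (square-root) branch point.

The term (1)*sqrt(1 - δ/(-1/3)) has argument 1 - -1/3/(-1/3) = 0 at -1/3: a square-root (algebraic, two-sheeted) branch point; the remaining terms are analytic or single-valued there.


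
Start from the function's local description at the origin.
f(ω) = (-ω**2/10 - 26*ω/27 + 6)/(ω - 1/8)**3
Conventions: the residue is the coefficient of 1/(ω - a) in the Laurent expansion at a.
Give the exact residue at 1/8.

At the order-3 pole 1/8 set g(ω) = (ω - (1/8))^3*f(ω) = -ω**2/10 - 26*ω/27 + 6.
Order-3 pole: residue = g''(a)/2; g''(1/8) = -1/5, so the residue is -1/10.

The residue is -1/10.


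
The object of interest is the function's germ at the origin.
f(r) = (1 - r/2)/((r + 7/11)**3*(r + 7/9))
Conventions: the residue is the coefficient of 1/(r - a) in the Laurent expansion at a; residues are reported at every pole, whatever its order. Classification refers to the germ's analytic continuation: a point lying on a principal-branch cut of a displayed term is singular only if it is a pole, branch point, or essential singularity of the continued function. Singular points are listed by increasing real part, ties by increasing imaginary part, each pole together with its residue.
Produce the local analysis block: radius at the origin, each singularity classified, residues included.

Denominator factor (r + 7/9): pole of order 1 at -7/9, modulus 7/9.
Denominator factor (r + 7/11)^3: pole of order 3 at -7/11, modulus 7/11.
The radius of convergence is the smallest modulus among the singular points: 7/11.
At the order-1 pole -7/9 set g(r) = (r - (-7/9))*f(r) = (1 - r/2)/(r + 7/11)**3.
Simple pole: residue = g(a) at a = -7/9, which is -2695275/5488.
At the order-3 pole -7/11 set g(r) = (r - (-7/11))^3*f(r) = (1 - r/2)/(r + 7/9).
Order-3 pole: residue = g''(a)/2; g''(-7/11) = 2695275/2744, so the residue is 2695275/5488.
List the singular points by increasing real part (a conjugate pair: the negative imaginary part first).

Radius of convergence at 0: 7/11.
At -7/9: a pole of order 1; residue -2695275/5488.
At -7/11: a pole of order 3; residue 2695275/5488.


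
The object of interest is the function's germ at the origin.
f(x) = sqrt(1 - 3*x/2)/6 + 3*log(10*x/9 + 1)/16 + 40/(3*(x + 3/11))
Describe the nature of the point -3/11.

The denominator factor x + 3/11 vanishes at -3/11 and appears to the power 1; the numerator there equals 40/3, nonzero, and no other factor vanishes.
The branch terms are analytic at this point.
Hence a pole whose order is the multiplicity, 1.

The point is a pole of order 1.


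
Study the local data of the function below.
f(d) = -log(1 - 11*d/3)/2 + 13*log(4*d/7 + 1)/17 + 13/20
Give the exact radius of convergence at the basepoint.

Branch term (-1/2)*log(1 - d/(3/11)): its argument vanishes at d = 3/11, a logarithmic branch point, modulus 3/11.
Branch term (13/17)*log(1 - d/(-7/4)): its argument vanishes at d = -7/4, a logarithmic branch point, modulus 7/4.
The radius of convergence is the smallest modulus among the singular points: 3/11.

The radius of convergence is 3/11.


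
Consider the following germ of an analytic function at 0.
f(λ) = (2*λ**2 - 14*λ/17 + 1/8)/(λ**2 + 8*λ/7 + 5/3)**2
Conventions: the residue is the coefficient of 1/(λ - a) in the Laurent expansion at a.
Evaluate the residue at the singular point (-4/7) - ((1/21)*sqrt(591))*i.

The residue is ((549829/21112096)*sqrt(591))*i.

The factor λ**2 + 8*λ/7 + 5/3 splits as (λ - a)(λ - a') with a = (-4/7) - ((1/21)*sqrt(591))*i, a' = (-4/7) + ((1/21)*sqrt(591))*i. At the order-2 pole a set g(λ) = (λ - a)^2*f(λ) = [2*λ**2 - 14*λ/17 + 1/8] / (λ - a')^2.
Order-2 pole: residue = g'(a); g'((-4/7) - ((1/21)*sqrt(591))*i) = ((549829/21112096)*sqrt(591))*i, so the residue is ((549829/21112096)*sqrt(591))*i.


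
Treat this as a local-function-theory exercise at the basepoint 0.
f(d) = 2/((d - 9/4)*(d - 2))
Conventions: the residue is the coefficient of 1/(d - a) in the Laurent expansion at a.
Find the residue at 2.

At the order-1 pole 2 set g(d) = (d - (2))*f(d) = 2/(d - 9/4).
Simple pole: residue = g(a) at a = 2, which is -8.

The residue is -8.


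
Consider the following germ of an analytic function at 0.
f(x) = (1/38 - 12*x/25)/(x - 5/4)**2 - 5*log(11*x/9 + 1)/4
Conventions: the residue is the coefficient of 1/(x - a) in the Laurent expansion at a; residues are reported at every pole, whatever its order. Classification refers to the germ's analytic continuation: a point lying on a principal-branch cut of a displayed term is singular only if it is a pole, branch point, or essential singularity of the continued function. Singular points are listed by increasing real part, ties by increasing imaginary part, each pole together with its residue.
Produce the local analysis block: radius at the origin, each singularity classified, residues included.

Denominator factor (x - 5/4)^2: pole of order 2 at 5/4, modulus 5/4.
Branch term (-5/4)*log(1 - x/(-9/11)): its argument vanishes at x = -9/11, a logarithmic branch point, modulus 9/11.
The radius of convergence is the smallest modulus among the singular points: 9/11.
The branch term is analytic at 5/4 and contributes nothing to the residue; only the rational part matters.
At the order-2 pole 5/4 set g(x) = (x - (5/4))^2*(rational part) = 1/38 - 12*x/25.
Order-2 pole: residue = g'(a); g'(5/4) = -12/25, so the residue is -12/25.
List the singular points by increasing real part (a conjugate pair: the negative imaginary part first).

Radius of convergence at 0: 9/11.
At -9/11: a logarithmic branch point.
At 5/4: a pole of order 2; residue -12/25.


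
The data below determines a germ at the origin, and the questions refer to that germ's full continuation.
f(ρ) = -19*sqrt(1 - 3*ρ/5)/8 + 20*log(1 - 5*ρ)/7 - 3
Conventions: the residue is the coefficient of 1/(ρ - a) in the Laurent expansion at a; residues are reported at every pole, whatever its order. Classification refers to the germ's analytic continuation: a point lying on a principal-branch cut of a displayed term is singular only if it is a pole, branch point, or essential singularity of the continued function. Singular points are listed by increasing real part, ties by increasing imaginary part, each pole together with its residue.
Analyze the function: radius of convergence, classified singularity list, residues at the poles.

Radius of convergence at 0: 1/5.
At 1/5: a logarithmic branch point.
At 5/3: an algebraic (square-root) branch point.

Branch term (20/7)*log(1 - ρ/(1/5)): its argument vanishes at ρ = 1/5, a logarithmic branch point, modulus 1/5.
Branch term (-19/8)*sqrt(1 - ρ/(5/3)): its argument vanishes at ρ = 5/3, a square-root branch point, modulus 5/3.
The radius of convergence is the smallest modulus among the singular points: 1/5.
List the singular points by increasing real part (a conjugate pair: the negative imaginary part first).


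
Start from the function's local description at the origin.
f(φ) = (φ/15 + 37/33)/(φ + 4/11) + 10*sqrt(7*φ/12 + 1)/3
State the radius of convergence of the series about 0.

Denominator factor (φ + 4/11): pole of order 1 at -4/11, modulus 4/11.
Branch term (10/3)*sqrt(1 - φ/(-12/7)): its argument vanishes at φ = -12/7, a square-root branch point, modulus 12/7.
The radius of convergence is the smallest modulus among the singular points: 4/11.

The radius of convergence is 4/11.


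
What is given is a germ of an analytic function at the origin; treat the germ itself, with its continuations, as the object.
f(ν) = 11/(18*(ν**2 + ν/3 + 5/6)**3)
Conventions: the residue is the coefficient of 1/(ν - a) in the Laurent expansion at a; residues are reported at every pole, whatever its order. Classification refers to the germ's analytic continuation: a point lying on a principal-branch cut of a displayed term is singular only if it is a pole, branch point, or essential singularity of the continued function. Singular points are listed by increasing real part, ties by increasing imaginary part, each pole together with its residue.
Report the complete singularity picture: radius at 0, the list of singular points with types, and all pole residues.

Radius of convergence at 0: (1/6)*sqrt(30).
At (-1/6) - ((1/6)*sqrt(29))*i: a pole of order 3; residue ((891/24389)*sqrt(29))*i.
At (-1/6) + ((1/6)*sqrt(29))*i: a pole of order 3; residue -((891/24389)*sqrt(29))*i.

Denominator factor (ν**2 + ν/3 + 5/6)^3: discriminant -29/9, complex-conjugate roots (-1/6) + ((1/6)*sqrt(29))*i and (-1/6) - ((1/6)*sqrt(29))*i; poles of order 3, moduli (1/6)*sqrt(30) and (1/6)*sqrt(30).
The radius of convergence is the smallest modulus among the singular points: (1/6)*sqrt(30).
The factor ν**2 + ν/3 + 5/6 splits as (ν - a)(ν - a') with a = (-1/6) - ((1/6)*sqrt(29))*i, a' = (-1/6) + ((1/6)*sqrt(29))*i. At the order-3 pole a set g(ν) = (ν - a)^3*f(ν) = [11/18] / (ν - a')^3.
Order-3 pole: residue = g''(a)/2; g''((-1/6) - ((1/6)*sqrt(29))*i) = ((1782/24389)*sqrt(29))*i, so the residue is ((891/24389)*sqrt(29))*i.
The factor ν**2 + ν/3 + 5/6 splits as (ν - a)(ν - a') with a = (-1/6) + ((1/6)*sqrt(29))*i, a' = (-1/6) - ((1/6)*sqrt(29))*i. At the order-3 pole a set g(ν) = (ν - a)^3*f(ν) = [11/18] / (ν - a')^3.
Order-3 pole: residue = g''(a)/2; g''((-1/6) + ((1/6)*sqrt(29))*i) = -((1782/24389)*sqrt(29))*i, so the residue is -((891/24389)*sqrt(29))*i.
List the singular points by increasing real part (a conjugate pair: the negative imaginary part first).
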